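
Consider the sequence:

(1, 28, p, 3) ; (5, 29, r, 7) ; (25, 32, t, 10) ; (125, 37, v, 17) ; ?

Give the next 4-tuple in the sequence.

First entry — ×5 each step: 1, 5, 25, 125 → 625.
Second entry: differences are 1, 3, 5, … (increasing by 2 each time), so 28, 29, 32, 37 → 44.
Letter — letters move forward 2 places in the alphabet: p, r, t, v → x.
Fourth entry: 3, 7, 10, 17 → 27 (each term is the sum of the two before it).
Putting it together: (625, 44, x, 27).

(625, 44, x, 27)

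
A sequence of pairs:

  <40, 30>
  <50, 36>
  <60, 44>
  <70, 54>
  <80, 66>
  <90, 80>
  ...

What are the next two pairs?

<100, 96>, <110, 114>

For the first value, +10 each step: 40, 50, 60, 70, 80, 90 → 100 → 110.
Second value: differences are 6, 8, 10, … (increasing by 2 each time), so 30, 36, 44, 54, 66, 80 → 96 → 114.
Putting the parts together: <100, 96> and then <110, 114>.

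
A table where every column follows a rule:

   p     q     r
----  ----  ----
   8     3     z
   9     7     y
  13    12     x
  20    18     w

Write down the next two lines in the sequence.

Column p: differences are 1, 4, 7, … (increasing by 3 each time), so 8, 9, 13, 20 → 30 → 43.
Column q: differences are 4, 5, 6, … (increasing by 1 each time), so 3, 7, 12, 18 → 25 → 33.
Column r: z, y, x, w → v → u (letters move back 1 place in the alphabet).
Putting the parts together: 30  25  v and then 43  33  u.

30  25  v; 43  33  u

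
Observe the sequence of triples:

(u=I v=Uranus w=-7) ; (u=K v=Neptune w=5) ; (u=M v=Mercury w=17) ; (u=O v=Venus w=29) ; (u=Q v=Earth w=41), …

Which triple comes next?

(u=S v=Mars w=53)

U: letters move forward 2 places in the alphabet, so I, K, M, O, Q → S.
V — runs through the planets Mercury→Neptune: Uranus, Neptune, Mercury, Venus, Earth → Mars.
W: +12 each step, so -7, 5, 17, 29, 41 → 53.
Combining the parts gives (u=S v=Mars w=53).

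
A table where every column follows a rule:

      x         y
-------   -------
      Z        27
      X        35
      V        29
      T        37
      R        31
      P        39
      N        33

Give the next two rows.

Column x: letters move back 2 places in the alphabet, so Z, X, V, T, R, P, N → L → J.
Column y: alternating steps +8, −6, +8, −6, …, so 27, 35, 29, 37, 31, 39, 33 → 41 → 35.
So the next two rows are L  41 and J  35.

L  41; J  35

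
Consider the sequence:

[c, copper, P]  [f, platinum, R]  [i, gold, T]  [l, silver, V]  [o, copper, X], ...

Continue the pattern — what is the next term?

First letter: letters move forward 3 places in the alphabet; c, f, i, l, o → r.
For the metal, repeats copper → platinum → gold → silver: copper, platinum, gold, silver, copper → platinum.
For the second letter, letters move forward 2 places in the alphabet: P, R, T, V, X → Z.
Combining the parts gives [r, platinum, Z].

[r, platinum, Z]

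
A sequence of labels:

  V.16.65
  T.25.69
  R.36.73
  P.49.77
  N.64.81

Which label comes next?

Letter: letters move back 2 places in the alphabet, so V, T, R, P, N → L.
Second component — perfect squares: 4², 5², 6², …: 16, 25, 36, 49, 64 → 81.
For the third component, +4 each step: 65, 69, 73, 77, 81 → 85.
Putting it together: L.81.85.

L.81.85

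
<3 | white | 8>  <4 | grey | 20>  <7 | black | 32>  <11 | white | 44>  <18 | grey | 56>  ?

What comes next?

For the first coordinate, each term is the sum of the two before it: 3, 4, 7, 11, 18 → 29.
Shade: repeats white → grey → black, so white, grey, black, white, grey → black.
Third coordinate: +12 each step; 8, 20, 32, 44, 56 → 68.
Putting it together: <29 | black | 68>.

<29 | black | 68>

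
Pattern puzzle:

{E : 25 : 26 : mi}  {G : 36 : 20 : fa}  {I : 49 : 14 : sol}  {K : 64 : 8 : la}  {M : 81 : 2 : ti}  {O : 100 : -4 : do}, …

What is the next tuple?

{Q : 121 : -10 : re}

Letter goes E, G, I, K, M, O → Q (letters move forward 2 places in the alphabet).
For the second coordinate, perfect squares: 5², 6², 7², …: 25, 36, 49, 64, 81, 100 → 121.
Third coordinate: −6 each step; 26, 20, 14, 8, 2, -4 → -10.
For the note, runs through the solfège scale do→ti: mi, fa, sol, la, ti, do → re.
So the next tuple is {Q : 121 : -10 : re}.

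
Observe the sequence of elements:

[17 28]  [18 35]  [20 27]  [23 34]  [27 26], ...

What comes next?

[32 33]

First part: differences are 1, 2, 3, … (increasing by 1 each time), so 17, 18, 20, 23, 27 → 32.
Second part: alternating steps +7, −8, +7, −8, …; 28, 35, 27, 34, 26 → 33.
Putting it together: [32 33].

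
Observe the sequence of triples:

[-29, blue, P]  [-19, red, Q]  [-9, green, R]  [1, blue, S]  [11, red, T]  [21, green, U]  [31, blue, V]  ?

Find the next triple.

[41, red, W]

First value: +10 each step, so -29, -19, -9, 1, 11, 21, 31 → 41.
Colour: blue, red, green, blue, red, green, blue → red (repeats blue → red → green).
Letter goes P, Q, R, S, T, U, V → W (letters move forward 1 place in the alphabet).
So the next triple is [41, red, W].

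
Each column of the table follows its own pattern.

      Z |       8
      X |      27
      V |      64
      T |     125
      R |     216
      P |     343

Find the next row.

N  512

Letter goes Z, X, V, T, R, P → N (letters move back 2 places in the alphabet).
Second component: perfect cubes: 2³, 3³, 4³, …, so 8, 27, 64, 125, 216, 343 → 512.
Combining the parts gives N  512.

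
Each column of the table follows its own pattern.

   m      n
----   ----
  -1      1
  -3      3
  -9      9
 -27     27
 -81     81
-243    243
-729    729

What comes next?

-2187  2187

Column m: -1, -3, -9, -27, -81, -243, -729 → -2187 (×3 each step).
Column n goes 1, 3, 9, 27, 81, 243, 729 → 2187 (×3 each step).
Combining the parts gives -2187  2187.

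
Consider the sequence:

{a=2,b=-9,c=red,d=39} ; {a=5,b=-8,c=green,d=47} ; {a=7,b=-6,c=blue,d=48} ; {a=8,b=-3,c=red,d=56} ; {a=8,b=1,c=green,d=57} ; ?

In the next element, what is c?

C — repeats red → green → blue: red, green, blue, red, green → blue.

blue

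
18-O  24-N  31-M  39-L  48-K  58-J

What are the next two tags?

First component: 18, 24, 31, 39, 48, 58 → 69 → 81 (differences are 6, 7, 8, … (increasing by 1 each time)).
Letter: letters move back 1 place in the alphabet; O, N, M, L, K, J → I → H.
Putting the parts together: 69-I and then 81-H.

69-I then 81-H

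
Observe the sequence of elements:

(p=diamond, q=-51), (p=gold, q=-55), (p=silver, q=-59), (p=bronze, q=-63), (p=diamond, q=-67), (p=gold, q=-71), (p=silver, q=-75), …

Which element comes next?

For the p, repeats diamond → gold → silver → bronze: diamond, gold, silver, bronze, diamond, gold, silver → bronze.
Q — −4 each step: -51, -55, -59, -63, -67, -71, -75 → -79.
Combining the parts gives (p=bronze, q=-79).

(p=bronze, q=-79)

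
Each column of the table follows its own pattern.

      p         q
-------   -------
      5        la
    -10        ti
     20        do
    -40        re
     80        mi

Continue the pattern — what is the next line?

Column p: ×(-2) each step, so 5, -10, 20, -40, 80 → -160.
Column q — runs through the solfège scale do→ti: la, ti, do, re, mi → fa.
So the next line is -160  fa.

-160  fa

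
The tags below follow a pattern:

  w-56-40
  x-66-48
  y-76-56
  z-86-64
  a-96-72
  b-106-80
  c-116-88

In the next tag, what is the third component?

Third component — +8 each step: 40, 48, 56, 64, 72, 80, 88 → 96.

96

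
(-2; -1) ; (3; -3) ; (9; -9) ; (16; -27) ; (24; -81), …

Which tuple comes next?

(33; -243)

For the first component, differences are 5, 6, 7, … (increasing by 1 each time): -2, 3, 9, 16, 24 → 33.
For the second component, ×3 each step: -1, -3, -9, -27, -81 → -243.
So the next tuple is (33; -243).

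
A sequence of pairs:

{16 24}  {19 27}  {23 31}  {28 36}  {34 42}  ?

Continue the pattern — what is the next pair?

{41 49}

First part: differences are 3, 4, 5, … (increasing by 1 each time), so 16, 19, 23, 28, 34 → 41.
Second part: 24, 27, 31, 36, 42 → 49 (always 8 more than the first part).
Combining the parts gives {41 49}.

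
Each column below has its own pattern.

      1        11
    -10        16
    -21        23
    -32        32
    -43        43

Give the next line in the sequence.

-54  56

For the first component, −11 each step: 1, -10, -21, -32, -43 → -54.
Second component: differences are 5, 7, 9, … (increasing by 2 each time); 11, 16, 23, 32, 43 → 56.
Combining the parts gives -54  56.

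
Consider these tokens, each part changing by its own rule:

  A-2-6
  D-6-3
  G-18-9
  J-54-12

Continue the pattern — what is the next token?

Letter: A, D, G, J → M (letters move forward 3 places in the alphabet).
Second component: ×3 each step; 2, 6, 18, 54 → 162.
For the third component, each term is the sum of the two before it: 6, 3, 9, 12 → 21.
Combining the parts gives M-162-21.

M-162-21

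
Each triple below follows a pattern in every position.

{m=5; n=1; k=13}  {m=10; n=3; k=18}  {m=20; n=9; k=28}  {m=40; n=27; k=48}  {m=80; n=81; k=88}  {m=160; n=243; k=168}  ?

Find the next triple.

M goes 5, 10, 20, 40, 80, 160 → 320 (×2 each step).
For the n, ×3 each step: 1, 3, 9, 27, 81, 243 → 729.
K: always 8 more than the m; 13, 18, 28, 48, 88, 168 → 328.
Combining the parts gives {m=320; n=729; k=328}.

{m=320; n=729; k=328}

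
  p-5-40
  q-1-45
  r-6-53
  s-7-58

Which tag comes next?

Letter: letters move forward 1 place in the alphabet, so p, q, r, s → t.
For the second component, each term is the sum of the two before it: 5, 1, 6, 7 → 13.
For the third component, alternating steps +5, +8, +5, +8, …: 40, 45, 53, 58 → 66.
Combining the parts gives t-13-66.

t-13-66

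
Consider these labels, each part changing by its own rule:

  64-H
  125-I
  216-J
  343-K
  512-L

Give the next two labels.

First component goes 64, 125, 216, 343, 512 → 729 → 1000 (perfect cubes: 4³, 5³, 6³, …).
Letter: letters move forward 1 place in the alphabet, so H, I, J, K, L → M → N.
So the next two labels are 729-M and 1000-N.

729-M, 1000-N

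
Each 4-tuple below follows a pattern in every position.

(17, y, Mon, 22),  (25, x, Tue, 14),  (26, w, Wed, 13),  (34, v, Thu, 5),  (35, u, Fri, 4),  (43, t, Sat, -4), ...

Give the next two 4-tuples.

(44, s, Sun, -5), (52, r, Mon, -13)

First value — alternating steps +8, +1, +8, +1, …: 17, 25, 26, 34, 35, 43 → 44 → 52.
Letter goes y, x, w, v, u, t → s → r (letters move back 1 place in the alphabet).
Day: Mon, Tue, Wed, Thu, Fri, Sat → Sun → Mon (runs through the weekdays Mon→Sun).
Fourth value: together with the first value always sums to 39, so 22, 14, 13, 5, 4, -4 → -5 → -13.
So the next two 4-tuples are (44, s, Sun, -5) and (52, r, Mon, -13).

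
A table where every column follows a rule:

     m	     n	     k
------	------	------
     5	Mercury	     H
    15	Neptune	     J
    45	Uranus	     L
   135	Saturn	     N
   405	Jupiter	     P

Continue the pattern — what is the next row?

1215  Mars  R

Column m — ×3 each step: 5, 15, 45, 135, 405 → 1215.
Column n: runs backward through the planets Mercury→Neptune, so Mercury, Neptune, Uranus, Saturn, Jupiter → Mars.
Column k: letters move forward 2 places in the alphabet, so H, J, L, N, P → R.
Combining the parts gives 1215  Mars  R.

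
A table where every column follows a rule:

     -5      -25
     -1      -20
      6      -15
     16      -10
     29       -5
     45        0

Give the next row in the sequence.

64  5

First component: -5, -1, 6, 16, 29, 45 → 64 (differences are 4, 7, 10, … (increasing by 3 each time)).
Second component: +5 each step; -25, -20, -15, -10, -5, 0 → 5.
Putting it together: 64  5.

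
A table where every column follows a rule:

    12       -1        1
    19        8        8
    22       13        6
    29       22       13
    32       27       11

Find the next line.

39  36  18

First component — alternating steps +7, +3, +7, +3, …: 12, 19, 22, 29, 32 → 39.
For the second component, alternating steps +9, +5, +9, +5, …: -1, 8, 13, 22, 27 → 36.
Third component — alternating steps +7, −2, +7, −2, …: 1, 8, 6, 13, 11 → 18.
Combining the parts gives 39  36  18.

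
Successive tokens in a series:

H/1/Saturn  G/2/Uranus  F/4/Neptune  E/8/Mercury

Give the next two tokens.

Letter: letters move back 1 place in the alphabet; H, G, F, E → D → C.
Second component — ×2 each step: 1, 2, 4, 8 → 16 → 32.
For the planet, runs through the planets Mercury→Neptune: Saturn, Uranus, Neptune, Mercury → Venus → Earth.
So the next two tokens are D/16/Venus and C/32/Earth.

D/16/Venus, C/32/Earth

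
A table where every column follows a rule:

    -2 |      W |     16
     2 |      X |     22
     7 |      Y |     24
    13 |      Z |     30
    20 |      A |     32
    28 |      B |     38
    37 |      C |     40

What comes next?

First component goes -2, 2, 7, 13, 20, 28, 37 → 47 (differences are 4, 5, 6, … (increasing by 1 each time)).
Letter: W, X, Y, Z, A, B, C → D (letters move forward 1 place in the alphabet, wrapping Z→A).
Third component: 16, 22, 24, 30, 32, 38, 40 → 46 (alternating steps +6, +2, +6, +2, …).
Putting it together: 47  D  46.

47  D  46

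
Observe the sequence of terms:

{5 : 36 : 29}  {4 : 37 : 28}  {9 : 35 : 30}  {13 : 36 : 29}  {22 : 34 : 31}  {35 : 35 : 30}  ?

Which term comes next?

For the first entry, each term is the sum of the two before it: 5, 4, 9, 13, 22, 35 → 57.
Second entry: 36, 37, 35, 36, 34, 35 → 33 (alternating steps +1, −2, +1, −2, …).
Third entry: 29, 28, 30, 29, 31, 30 → 32 (together with the second entry always sums to 65).
Combining the parts gives {57 : 33 : 32}.

{57 : 33 : 32}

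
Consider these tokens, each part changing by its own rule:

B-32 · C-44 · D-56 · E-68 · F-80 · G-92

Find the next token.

Letter goes B, C, D, E, F, G → H (letters move forward 1 place in the alphabet).
For the second component, +12 each step: 32, 44, 56, 68, 80, 92 → 104.
So the next token is H-104.

H-104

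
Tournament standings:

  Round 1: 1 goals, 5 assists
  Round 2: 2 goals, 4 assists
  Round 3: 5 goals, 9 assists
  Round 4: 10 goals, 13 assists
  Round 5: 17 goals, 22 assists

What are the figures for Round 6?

26 goals, 35 assists

Goals goes 1, 2, 5, 10, 17 → 26 (differences are 1, 3, 5, … (increasing by 2 each time)).
Assists goes 5, 4, 9, 13, 22 → 35 (each term is the sum of the two before it).
Combining the parts gives 26 goals, 35 assists.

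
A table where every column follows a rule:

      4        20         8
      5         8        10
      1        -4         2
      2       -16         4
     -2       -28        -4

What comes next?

-1  -40  -2

First component — alternating steps +1, −4, +1, −4, …: 4, 5, 1, 2, -2 → -1.
Second component — −12 each step: 20, 8, -4, -16, -28 → -40.
Third component: always 2 × the first component; 8, 10, 2, 4, -4 → -2.
So the next row is -1  -40  -2.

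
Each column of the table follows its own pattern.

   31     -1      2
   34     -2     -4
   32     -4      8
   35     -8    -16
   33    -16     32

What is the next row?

36  -32  -64

First component: 31, 34, 32, 35, 33 → 36 (alternating steps +3, −2, +3, −2, …).
Second component goes -1, -2, -4, -8, -16 → -32 (×2 each step).
Third component goes 2, -4, 8, -16, 32 → -64 (×(-2) each step).
Putting it together: 36  -32  -64.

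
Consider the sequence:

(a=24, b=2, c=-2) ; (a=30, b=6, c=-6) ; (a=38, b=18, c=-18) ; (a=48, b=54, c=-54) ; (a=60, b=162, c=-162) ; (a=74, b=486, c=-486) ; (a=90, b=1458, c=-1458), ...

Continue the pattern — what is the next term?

A: 24, 30, 38, 48, 60, 74, 90 → 108 (differences are 6, 8, 10, … (increasing by 2 each time)).
B: ×3 each step; 2, 6, 18, 54, 162, 486, 1458 → 4374.
C: always the negative of the b; -2, -6, -18, -54, -162, -486, -1458 → -4374.
So the next term is (a=108, b=4374, c=-4374).

(a=108, b=4374, c=-4374)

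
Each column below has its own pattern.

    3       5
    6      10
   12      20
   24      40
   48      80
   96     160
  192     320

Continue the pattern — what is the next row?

First component: ×2 each step; 3, 6, 12, 24, 48, 96, 192 → 384.
Second component — ×2 each step: 5, 10, 20, 40, 80, 160, 320 → 640.
Combining the parts gives 384  640.

384  640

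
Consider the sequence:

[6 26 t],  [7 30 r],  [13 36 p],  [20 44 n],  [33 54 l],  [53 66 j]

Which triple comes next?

[86 80 h]

First component: 6, 7, 13, 20, 33, 53 → 86 (each term is the sum of the two before it).
Second component: 26, 30, 36, 44, 54, 66 → 80 (differences are 4, 6, 8, … (increasing by 2 each time)).
Letter — letters move back 2 places in the alphabet: t, r, p, n, l, j → h.
So the next triple is [86 80 h].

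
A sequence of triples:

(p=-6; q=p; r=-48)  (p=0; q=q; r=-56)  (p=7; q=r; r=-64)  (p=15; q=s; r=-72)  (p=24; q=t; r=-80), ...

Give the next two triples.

(p=34; q=u; r=-88), (p=45; q=v; r=-96)

P: differences are 6, 7, 8, … (increasing by 1 each time); -6, 0, 7, 15, 24 → 34 → 45.
For the q, letters move forward 1 place in the alphabet: p, q, r, s, t → u → v.
R: -48, -56, -64, -72, -80 → -88 → -96 (−8 each step).
So the next two triples are (p=34; q=u; r=-88) and (p=45; q=v; r=-96).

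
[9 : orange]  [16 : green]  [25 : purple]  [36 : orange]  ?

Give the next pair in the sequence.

[49 : green]

For the first coordinate, perfect squares: 3², 4², 5², …: 9, 16, 25, 36 → 49.
Colour — repeats orange → green → purple: orange, green, purple, orange → green.
So the next pair is [49 : green].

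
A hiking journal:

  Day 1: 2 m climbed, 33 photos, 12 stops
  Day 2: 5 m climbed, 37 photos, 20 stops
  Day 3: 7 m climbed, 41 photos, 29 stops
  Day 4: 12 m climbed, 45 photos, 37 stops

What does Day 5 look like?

19 m climbed, 49 photos, 46 stops

M climbed goes 2, 5, 7, 12 → 19 (each term is the sum of the two before it).
For the photos, +4 each step: 33, 37, 41, 45 → 49.
Stops — alternating steps +8, +9, +8, +9, …: 12, 20, 29, 37 → 46.
Putting it together: 19 m climbed, 49 photos, 46 stops.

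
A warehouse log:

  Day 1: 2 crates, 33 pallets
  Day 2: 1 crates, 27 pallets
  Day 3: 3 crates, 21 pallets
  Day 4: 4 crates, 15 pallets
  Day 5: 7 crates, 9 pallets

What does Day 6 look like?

Crates goes 2, 1, 3, 4, 7 → 11 (each term is the sum of the two before it).
Pallets: 33, 27, 21, 15, 9 → 3 (−6 each step).
Combining the parts gives 11 crates, 3 pallets.

11 crates, 3 pallets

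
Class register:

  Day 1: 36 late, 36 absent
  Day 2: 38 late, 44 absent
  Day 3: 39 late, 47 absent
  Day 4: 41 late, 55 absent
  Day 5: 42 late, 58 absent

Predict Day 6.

Late — alternating steps +2, +1, +2, +1, …: 36, 38, 39, 41, 42 → 44.
Absent: 36, 44, 47, 55, 58 → 66 (alternating steps +8, +3, +8, +3, …).
So the next row is 44 late, 66 absent.

44 late, 66 absent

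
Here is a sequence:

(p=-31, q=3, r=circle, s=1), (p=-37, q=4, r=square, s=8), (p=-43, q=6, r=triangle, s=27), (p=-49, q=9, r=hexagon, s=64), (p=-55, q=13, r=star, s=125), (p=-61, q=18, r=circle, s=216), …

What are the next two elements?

(p=-67, q=24, r=square, s=343), (p=-73, q=31, r=triangle, s=512)

P: −6 each step, so -31, -37, -43, -49, -55, -61 → -67 → -73.
Q — differences are 1, 2, 3, … (increasing by 1 each time): 3, 4, 6, 9, 13, 18 → 24 → 31.
R goes circle, square, triangle, hexagon, star, circle → square → triangle (repeats circle → square → triangle → hexagon → star).
For the s, perfect cubes: 1³, 2³, 3³, …: 1, 8, 27, 64, 125, 216 → 343 → 512.
So the next two elements are (p=-67, q=24, r=square, s=343) and (p=-73, q=31, r=triangle, s=512).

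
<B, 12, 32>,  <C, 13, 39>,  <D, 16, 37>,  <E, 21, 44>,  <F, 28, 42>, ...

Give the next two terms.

<G, 37, 49>, <H, 48, 47>

Letter — letters move forward 1 place in the alphabet: B, C, D, E, F → G → H.
Second part — differences are 1, 3, 5, … (increasing by 2 each time): 12, 13, 16, 21, 28 → 37 → 48.
Third part — alternating steps +7, −2, +7, −2, …: 32, 39, 37, 44, 42 → 49 → 47.
Putting the parts together: <G, 37, 49> and then <H, 48, 47>.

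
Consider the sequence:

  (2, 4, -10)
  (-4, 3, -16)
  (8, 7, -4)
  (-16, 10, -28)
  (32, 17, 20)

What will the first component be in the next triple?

-64

First component: ×(-2) each step, so 2, -4, 8, -16, 32 → -64.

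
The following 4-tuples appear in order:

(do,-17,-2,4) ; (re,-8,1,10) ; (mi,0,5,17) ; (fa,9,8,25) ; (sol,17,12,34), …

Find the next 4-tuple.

Note: do, re, mi, fa, sol → la (runs through the solfège scale do→ti).
Second entry: alternating steps +9, +8, +9, +8, …; -17, -8, 0, 9, 17 → 26.
Third entry: alternating steps +3, +4, +3, +4, …; -2, 1, 5, 8, 12 → 15.
Fourth entry — differences are 6, 7, 8, … (increasing by 1 each time): 4, 10, 17, 25, 34 → 44.
Putting it together: (la,26,15,44).

(la,26,15,44)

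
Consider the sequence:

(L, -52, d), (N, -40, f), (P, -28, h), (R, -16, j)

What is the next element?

(T, -4, l)

First letter: letters move forward 2 places in the alphabet, so L, N, P, R → T.
Second component: +12 each step, so -52, -40, -28, -16 → -4.
Second letter: letters move forward 2 places in the alphabet; d, f, h, j → l.
So the next element is (T, -4, l).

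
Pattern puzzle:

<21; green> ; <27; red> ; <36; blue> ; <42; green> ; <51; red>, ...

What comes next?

<57; blue>

First value goes 21, 27, 36, 42, 51 → 57 (alternating steps +6, +9, +6, +9, …).
Colour: repeats green → red → blue, so green, red, blue, green, red → blue.
Combining the parts gives <57; blue>.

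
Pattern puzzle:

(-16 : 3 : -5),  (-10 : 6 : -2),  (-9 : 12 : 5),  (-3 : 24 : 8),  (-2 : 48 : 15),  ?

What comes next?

First part — alternating steps +6, +1, +6, +1, …: -16, -10, -9, -3, -2 → 4.
For the second part, ×2 each step: 3, 6, 12, 24, 48 → 96.
Third part: alternating steps +3, +7, +3, +7, …, so -5, -2, 5, 8, 15 → 18.
Combining the parts gives (4 : 96 : 18).

(4 : 96 : 18)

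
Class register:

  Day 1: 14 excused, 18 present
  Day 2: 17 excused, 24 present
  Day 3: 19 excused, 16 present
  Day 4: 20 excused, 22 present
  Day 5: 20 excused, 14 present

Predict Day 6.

19 excused, 20 present

For the excused, differences are 3, 2, 1, … (decreasing by 1 each time): 14, 17, 19, 20, 20 → 19.
For the present, alternating steps +6, −8, +6, −8, …: 18, 24, 16, 22, 14 → 20.
So the next record is 19 excused, 20 present.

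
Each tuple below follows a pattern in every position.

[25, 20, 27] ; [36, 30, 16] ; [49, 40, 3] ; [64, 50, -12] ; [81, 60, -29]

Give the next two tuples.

First entry goes 25, 36, 49, 64, 81 → 100 → 121 (perfect squares: 5², 6², 7², …).
Second entry: +10 each step, so 20, 30, 40, 50, 60 → 70 → 80.
Third entry: together with the first entry always sums to 52, so 27, 16, 3, -12, -29 → -48 → -69.
So the next two tuples are [100, 70, -48] and [121, 80, -69].

[100, 70, -48], [121, 80, -69]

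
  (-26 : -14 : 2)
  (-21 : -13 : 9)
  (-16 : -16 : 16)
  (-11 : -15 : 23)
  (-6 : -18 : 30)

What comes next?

First entry: +5 each step; -26, -21, -16, -11, -6 → -1.
Second entry: alternating steps +1, −3, +1, −3, …, so -14, -13, -16, -15, -18 → -17.
Third entry goes 2, 9, 16, 23, 30 → 37 (+7 each step).
Combining the parts gives (-1 : -17 : 37).

(-1 : -17 : 37)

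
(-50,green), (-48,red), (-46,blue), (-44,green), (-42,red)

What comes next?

(-40,blue)

First component: +2 each step, so -50, -48, -46, -44, -42 → -40.
For the colour, repeats green → red → blue: green, red, blue, green, red → blue.
Combining the parts gives (-40,blue).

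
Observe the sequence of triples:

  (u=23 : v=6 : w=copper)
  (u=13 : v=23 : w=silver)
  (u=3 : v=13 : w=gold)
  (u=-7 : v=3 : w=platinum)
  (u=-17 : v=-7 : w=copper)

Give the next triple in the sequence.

U: −10 each step; 23, 13, 3, -7, -17 → -27.
V: always the previous value of the u; 6, 23, 13, 3, -7 → -17.
W: repeats copper → silver → gold → platinum; copper, silver, gold, platinum, copper → silver.
Combining the parts gives (u=-27 : v=-17 : w=silver).

(u=-27 : v=-17 : w=silver)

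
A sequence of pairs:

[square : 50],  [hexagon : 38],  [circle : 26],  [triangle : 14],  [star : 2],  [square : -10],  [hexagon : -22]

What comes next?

Shape goes square, hexagon, circle, triangle, star, square, hexagon → circle (repeats square → hexagon → circle → triangle → star).
Second value — −12 each step: 50, 38, 26, 14, 2, -10, -22 → -34.
Combining the parts gives [circle : -34].

[circle : -34]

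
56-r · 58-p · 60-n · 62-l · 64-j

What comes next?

First component: +2 each step; 56, 58, 60, 62, 64 → 66.
Letter: letters move back 2 places in the alphabet; r, p, n, l, j → h.
So the next tag is 66-h.

66-h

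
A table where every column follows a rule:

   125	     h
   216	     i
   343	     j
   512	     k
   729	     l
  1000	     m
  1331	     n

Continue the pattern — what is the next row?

First component: perfect cubes: 5³, 6³, 7³, …, so 125, 216, 343, 512, 729, 1000, 1331 → 1728.
Letter: letters move forward 1 place in the alphabet; h, i, j, k, l, m, n → o.
So the next row is 1728  o.

1728  o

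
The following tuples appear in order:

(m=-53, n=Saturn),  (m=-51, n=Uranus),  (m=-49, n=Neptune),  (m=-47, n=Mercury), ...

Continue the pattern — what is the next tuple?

M goes -53, -51, -49, -47 → -45 (+2 each step).
N: runs through the planets Mercury→Neptune; Saturn, Uranus, Neptune, Mercury → Venus.
Putting it together: (m=-45, n=Venus).

(m=-45, n=Venus)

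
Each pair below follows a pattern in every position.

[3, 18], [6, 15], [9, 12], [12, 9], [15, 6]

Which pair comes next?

[18, 3]

First component goes 3, 6, 9, 12, 15 → 18 (+3 each step).
Second component goes 18, 15, 12, 9, 6 → 3 (together with the first component always sums to 21).
So the next pair is [18, 3].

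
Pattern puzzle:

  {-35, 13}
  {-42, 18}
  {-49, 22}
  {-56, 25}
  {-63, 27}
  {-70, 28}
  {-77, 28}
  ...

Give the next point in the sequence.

First slot: −7 each step; -35, -42, -49, -56, -63, -70, -77 → -84.
Second slot goes 13, 18, 22, 25, 27, 28, 28 → 27 (differences are 5, 4, 3, … (decreasing by 1 each time)).
So the next point is {-84, 27}.

{-84, 27}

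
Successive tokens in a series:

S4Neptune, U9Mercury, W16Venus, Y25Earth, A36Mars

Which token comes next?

C49Jupiter

Letter — letters move forward 2 places in the alphabet, wrapping Z→A: S, U, W, Y, A → C.
Second component: 4, 9, 16, 25, 36 → 49 (perfect squares: 2², 3², 4², …).
Planet: runs through the planets Mercury→Neptune, so Neptune, Mercury, Venus, Earth, Mars → Jupiter.
Putting it together: C49Jupiter.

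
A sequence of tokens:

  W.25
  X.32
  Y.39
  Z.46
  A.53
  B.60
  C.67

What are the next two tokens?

D.74, E.81

Letter: W, X, Y, Z, A, B, C → D → E (letters move forward 1 place in the alphabet, wrapping Z→A).
Second component: 25, 32, 39, 46, 53, 60, 67 → 74 → 81 (+7 each step).
Putting the parts together: D.74 and then E.81.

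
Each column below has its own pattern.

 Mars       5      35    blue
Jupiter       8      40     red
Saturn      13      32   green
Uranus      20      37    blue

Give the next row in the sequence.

Planet goes Mars, Jupiter, Saturn, Uranus → Neptune (runs through the planets Mercury→Neptune).
Second component: 5, 8, 13, 20 → 29 (differences are 3, 5, 7, … (increasing by 2 each time)).
Third component goes 35, 40, 32, 37 → 29 (alternating steps +5, −8, +5, −8, …).
Colour: blue, red, green, blue → red (repeats blue → red → green).
So the next row is Neptune  29  29  red.

Neptune  29  29  red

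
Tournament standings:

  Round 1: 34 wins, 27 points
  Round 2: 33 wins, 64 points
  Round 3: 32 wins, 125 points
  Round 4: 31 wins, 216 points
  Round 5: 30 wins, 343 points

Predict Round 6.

29 wins, 512 points

Wins — −1 each step: 34, 33, 32, 31, 30 → 29.
Points: perfect cubes: 3³, 4³, 5³, …; 27, 64, 125, 216, 343 → 512.
So the next row is 29 wins, 512 points.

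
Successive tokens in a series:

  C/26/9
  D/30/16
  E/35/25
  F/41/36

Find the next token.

Letter: letters move forward 1 place in the alphabet; C, D, E, F → G.
Second component — differences are 4, 5, 6, … (increasing by 1 each time): 26, 30, 35, 41 → 48.
Third component — perfect squares: 3², 4², 5², …: 9, 16, 25, 36 → 49.
Combining the parts gives G/48/49.

G/48/49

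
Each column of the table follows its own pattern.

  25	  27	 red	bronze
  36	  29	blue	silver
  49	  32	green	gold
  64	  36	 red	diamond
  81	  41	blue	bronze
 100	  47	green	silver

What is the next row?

First component: perfect squares: 5², 6², 7², …, so 25, 36, 49, 64, 81, 100 → 121.
Second component: differences are 2, 3, 4, … (increasing by 1 each time), so 27, 29, 32, 36, 41, 47 → 54.
Colour goes red, blue, green, red, blue, green → red (repeats red → blue → green).
Rank: repeats bronze → silver → gold → diamond; bronze, silver, gold, diamond, bronze, silver → gold.
Putting it together: 121  54  red  gold.

121  54  red  gold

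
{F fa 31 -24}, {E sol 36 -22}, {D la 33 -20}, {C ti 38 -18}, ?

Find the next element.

Letter goes F, E, D, C → B (letters move back 1 place in the alphabet).
Note: fa, sol, la, ti → do (runs through the solfège scale do→ti).
Third part goes 31, 36, 33, 38 → 35 (alternating steps +5, −3, +5, −3, …).
Fourth part: -24, -22, -20, -18 → -16 (+2 each step).
So the next element is {B do 35 -16}.

{B do 35 -16}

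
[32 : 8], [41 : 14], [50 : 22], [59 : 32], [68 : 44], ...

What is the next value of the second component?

58

Second component: differences are 6, 8, 10, … (increasing by 2 each time); 8, 14, 22, 32, 44 → 58.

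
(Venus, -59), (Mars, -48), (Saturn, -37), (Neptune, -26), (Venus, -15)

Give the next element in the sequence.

(Mars, -4)

Planet: repeats Venus → Mars → Saturn → Neptune, so Venus, Mars, Saturn, Neptune, Venus → Mars.
For the second value, +11 each step: -59, -48, -37, -26, -15 → -4.
Putting it together: (Mars, -4).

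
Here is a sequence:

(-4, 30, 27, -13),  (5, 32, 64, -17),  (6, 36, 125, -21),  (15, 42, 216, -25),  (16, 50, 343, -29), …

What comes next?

First slot: alternating steps +9, +1, +9, +1, …, so -4, 5, 6, 15, 16 → 25.
Second slot — differences are 2, 4, 6, … (increasing by 2 each time): 30, 32, 36, 42, 50 → 60.
Third slot: perfect cubes: 3³, 4³, 5³, …, so 27, 64, 125, 216, 343 → 512.
Fourth slot — −4 each step: -13, -17, -21, -25, -29 → -33.
So the next term is (25, 60, 512, -33).

(25, 60, 512, -33)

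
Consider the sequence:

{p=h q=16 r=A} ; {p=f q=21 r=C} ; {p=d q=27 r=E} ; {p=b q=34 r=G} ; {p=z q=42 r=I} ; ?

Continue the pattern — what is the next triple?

{p=x q=51 r=K}

P: letters move back 2 places in the alphabet, wrapping A→Z, so h, f, d, b, z → x.
Q: differences are 5, 6, 7, … (increasing by 1 each time); 16, 21, 27, 34, 42 → 51.
R: A, C, E, G, I → K (letters move forward 2 places in the alphabet).
Combining the parts gives {p=x q=51 r=K}.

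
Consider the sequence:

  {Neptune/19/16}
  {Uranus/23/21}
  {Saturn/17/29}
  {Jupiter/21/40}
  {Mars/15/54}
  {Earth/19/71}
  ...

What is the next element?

{Venus/13/91}

For the planet, runs backward through the planets Mercury→Neptune: Neptune, Uranus, Saturn, Jupiter, Mars, Earth → Venus.
For the second component, alternating steps +4, −6, +4, −6, …: 19, 23, 17, 21, 15, 19 → 13.
Third component: 16, 21, 29, 40, 54, 71 → 91 (differences are 5, 8, 11, … (increasing by 3 each time)).
Putting it together: {Venus/13/91}.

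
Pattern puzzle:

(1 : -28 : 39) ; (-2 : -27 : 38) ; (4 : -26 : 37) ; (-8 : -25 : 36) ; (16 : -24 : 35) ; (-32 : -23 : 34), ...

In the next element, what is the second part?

Second part — +1 each step: -28, -27, -26, -25, -24, -23 → -22.

-22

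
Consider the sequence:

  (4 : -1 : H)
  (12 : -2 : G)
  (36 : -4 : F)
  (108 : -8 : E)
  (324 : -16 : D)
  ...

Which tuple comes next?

(972 : -32 : C)

First entry: 4, 12, 36, 108, 324 → 972 (×3 each step).
For the second entry, ×2 each step: -1, -2, -4, -8, -16 → -32.
Letter: letters move back 1 place in the alphabet, so H, G, F, E, D → C.
Putting it together: (972 : -32 : C).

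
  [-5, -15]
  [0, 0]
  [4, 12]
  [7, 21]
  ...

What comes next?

[9, 27]

First entry goes -5, 0, 4, 7 → 9 (differences are 5, 4, 3, … (decreasing by 1 each time)).
Second entry — always 3 × the first entry: -15, 0, 12, 21 → 27.
Putting it together: [9, 27].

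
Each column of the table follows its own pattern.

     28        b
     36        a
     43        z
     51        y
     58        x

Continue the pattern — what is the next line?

66  w

First component — alternating steps +8, +7, +8, +7, …: 28, 36, 43, 51, 58 → 66.
Letter: letters move back 1 place in the alphabet, wrapping A→Z; b, a, z, y, x → w.
Combining the parts gives 66  w.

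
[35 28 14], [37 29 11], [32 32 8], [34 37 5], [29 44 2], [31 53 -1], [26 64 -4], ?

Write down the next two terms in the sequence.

First part goes 35, 37, 32, 34, 29, 31, 26 → 28 → 23 (alternating steps +2, −5, +2, −5, …).
Second part goes 28, 29, 32, 37, 44, 53, 64 → 77 → 92 (differences are 1, 3, 5, … (increasing by 2 each time)).
Third part — −3 each step: 14, 11, 8, 5, 2, -1, -4 → -7 → -10.
So the next two terms are [28 77 -7] and [23 92 -10].

[28 77 -7], [23 92 -10]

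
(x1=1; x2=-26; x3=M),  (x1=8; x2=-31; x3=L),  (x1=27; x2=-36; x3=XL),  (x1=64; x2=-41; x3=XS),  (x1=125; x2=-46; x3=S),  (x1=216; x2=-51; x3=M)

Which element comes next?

(x1=343; x2=-56; x3=L)

X1 goes 1, 8, 27, 64, 125, 216 → 343 (perfect cubes: 1³, 2³, 3³, …).
X2: −5 each step, so -26, -31, -36, -41, -46, -51 → -56.
For the x3, repeats M → L → XL → XS → S: M, L, XL, XS, S, M → L.
Combining the parts gives (x1=343; x2=-56; x3=L).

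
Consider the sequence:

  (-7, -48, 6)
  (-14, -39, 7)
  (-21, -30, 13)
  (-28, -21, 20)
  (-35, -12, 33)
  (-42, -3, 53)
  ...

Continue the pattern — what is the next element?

First component: −7 each step; -7, -14, -21, -28, -35, -42 → -49.
For the second component, +9 each step: -48, -39, -30, -21, -12, -3 → 6.
Third component goes 6, 7, 13, 20, 33, 53 → 86 (each term is the sum of the two before it).
Combining the parts gives (-49, 6, 86).

(-49, 6, 86)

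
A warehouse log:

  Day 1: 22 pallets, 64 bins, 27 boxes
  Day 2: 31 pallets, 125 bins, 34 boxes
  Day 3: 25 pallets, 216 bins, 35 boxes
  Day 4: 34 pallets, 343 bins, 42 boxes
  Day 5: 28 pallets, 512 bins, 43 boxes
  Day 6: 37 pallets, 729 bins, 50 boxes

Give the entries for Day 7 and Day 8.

Pallets: alternating steps +9, −6, +9, −6, …, so 22, 31, 25, 34, 28, 37 → 31 → 40.
Bins — perfect cubes: 4³, 5³, 6³, …: 64, 125, 216, 343, 512, 729 → 1000 → 1331.
Boxes — alternating steps +7, +1, +7, +1, …: 27, 34, 35, 42, 43, 50 → 51 → 58.
Putting the parts together: 31 pallets, 1000 bins, 51 boxes and then 40 pallets, 1331 bins, 58 boxes.

31 pallets, 1000 bins, 51 boxes; 40 pallets, 1331 bins, 58 boxes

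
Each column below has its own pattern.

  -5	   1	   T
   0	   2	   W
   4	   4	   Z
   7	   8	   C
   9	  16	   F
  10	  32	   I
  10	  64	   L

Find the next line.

For the first component, differences are 5, 4, 3, … (decreasing by 1 each time): -5, 0, 4, 7, 9, 10, 10 → 9.
For the second component, ×2 each step: 1, 2, 4, 8, 16, 32, 64 → 128.
Letter — letters move forward 3 places in the alphabet, wrapping Z→A: T, W, Z, C, F, I, L → O.
Combining the parts gives 9  128  O.

9  128  O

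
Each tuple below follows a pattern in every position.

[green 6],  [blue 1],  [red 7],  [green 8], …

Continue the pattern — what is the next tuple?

[blue 15]

Colour — repeats green → blue → red: green, blue, red, green → blue.
Second part: each term is the sum of the two before it, so 6, 1, 7, 8 → 15.
So the next tuple is [blue 15].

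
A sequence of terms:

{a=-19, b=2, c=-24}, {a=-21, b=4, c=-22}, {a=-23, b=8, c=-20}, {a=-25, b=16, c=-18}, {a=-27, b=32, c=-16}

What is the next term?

For the a, −2 each step: -19, -21, -23, -25, -27 → -29.
B — ×2 each step: 2, 4, 8, 16, 32 → 64.
C goes -24, -22, -20, -18, -16 → -14 (+2 each step).
So the next term is {a=-29, b=64, c=-14}.

{a=-29, b=64, c=-14}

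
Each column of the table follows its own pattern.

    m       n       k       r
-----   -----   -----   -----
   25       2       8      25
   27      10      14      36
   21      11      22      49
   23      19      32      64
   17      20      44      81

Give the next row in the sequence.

Column m: alternating steps +2, −6, +2, −6, …; 25, 27, 21, 23, 17 → 19.
Column n: 2, 10, 11, 19, 20 → 28 (alternating steps +8, +1, +8, +1, …).
Column k: differences are 6, 8, 10, … (increasing by 2 each time), so 8, 14, 22, 32, 44 → 58.
For the column r, perfect squares: 5², 6², 7², …: 25, 36, 49, 64, 81 → 100.
Combining the parts gives 19  28  58  100.

19  28  58  100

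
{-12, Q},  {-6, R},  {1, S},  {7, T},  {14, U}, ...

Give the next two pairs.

{20, V}, {27, W}

First coordinate: -12, -6, 1, 7, 14 → 20 → 27 (alternating steps +6, +7, +6, +7, …).
For the letter, letters move forward 1 place in the alphabet: Q, R, S, T, U → V → W.
So the next two pairs are {20, V} and {27, W}.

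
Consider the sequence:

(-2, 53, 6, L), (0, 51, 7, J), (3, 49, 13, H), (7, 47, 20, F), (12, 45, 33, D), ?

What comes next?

(18, 43, 53, B)

First slot: differences are 2, 3, 4, … (increasing by 1 each time); -2, 0, 3, 7, 12 → 18.
Second slot goes 53, 51, 49, 47, 45 → 43 (−2 each step).
Third slot goes 6, 7, 13, 20, 33 → 53 (each term is the sum of the two before it).
Letter goes L, J, H, F, D → B (letters move back 2 places in the alphabet).
So the next element is (18, 43, 53, B).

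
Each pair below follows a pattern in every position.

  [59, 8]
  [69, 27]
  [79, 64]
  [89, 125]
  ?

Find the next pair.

[99, 216]

First coordinate: 59, 69, 79, 89 → 99 (+10 each step).
Second coordinate: perfect cubes: 2³, 3³, 4³, …; 8, 27, 64, 125 → 216.
Combining the parts gives [99, 216].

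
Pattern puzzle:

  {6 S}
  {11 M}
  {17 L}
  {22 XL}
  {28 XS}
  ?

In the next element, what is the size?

S

Size: runs through clothing sizes XS→XL, so S, M, L, XL, XS → S.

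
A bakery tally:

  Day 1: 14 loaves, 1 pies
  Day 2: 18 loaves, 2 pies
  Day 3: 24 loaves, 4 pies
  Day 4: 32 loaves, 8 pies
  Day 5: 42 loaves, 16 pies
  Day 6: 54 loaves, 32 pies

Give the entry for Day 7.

68 loaves, 64 pies

Loaves: 14, 18, 24, 32, 42, 54 → 68 (differences are 4, 6, 8, … (increasing by 2 each time)).
Pies: 1, 2, 4, 8, 16, 32 → 64 (×2 each step).
So the next row is 68 loaves, 64 pies.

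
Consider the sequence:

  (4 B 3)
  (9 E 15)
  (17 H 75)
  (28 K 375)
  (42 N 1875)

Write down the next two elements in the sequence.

First part — differences are 5, 8, 11, … (increasing by 3 each time): 4, 9, 17, 28, 42 → 59 → 79.
For the letter, letters move forward 3 places in the alphabet: B, E, H, K, N → Q → T.
Third part — ×5 each step: 3, 15, 75, 375, 1875 → 9375 → 46875.
So the next two elements are (59 Q 9375) and (79 T 46875).

(59 Q 9375), (79 T 46875)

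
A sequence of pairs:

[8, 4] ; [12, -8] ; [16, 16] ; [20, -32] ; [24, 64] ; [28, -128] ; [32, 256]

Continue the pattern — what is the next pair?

[36, -512]

First entry — +4 each step: 8, 12, 16, 20, 24, 28, 32 → 36.
Second entry goes 4, -8, 16, -32, 64, -128, 256 → -512 (×(-2) each step).
Putting it together: [36, -512].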